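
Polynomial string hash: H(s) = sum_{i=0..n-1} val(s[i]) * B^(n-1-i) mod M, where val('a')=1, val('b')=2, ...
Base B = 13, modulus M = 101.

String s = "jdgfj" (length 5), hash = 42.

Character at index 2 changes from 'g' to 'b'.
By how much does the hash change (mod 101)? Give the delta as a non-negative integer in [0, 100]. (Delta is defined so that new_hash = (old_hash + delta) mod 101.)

Delta formula: (val(new) - val(old)) * B^(n-1-k) mod M
  val('b') - val('g') = 2 - 7 = -5
  B^(n-1-k) = 13^2 mod 101 = 68
  Delta = -5 * 68 mod 101 = 64

Answer: 64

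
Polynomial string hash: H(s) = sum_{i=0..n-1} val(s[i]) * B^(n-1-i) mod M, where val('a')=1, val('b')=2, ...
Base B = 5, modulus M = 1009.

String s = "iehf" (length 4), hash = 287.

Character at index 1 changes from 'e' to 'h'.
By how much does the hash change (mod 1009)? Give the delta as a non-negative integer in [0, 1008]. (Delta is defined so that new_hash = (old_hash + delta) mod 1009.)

Delta formula: (val(new) - val(old)) * B^(n-1-k) mod M
  val('h') - val('e') = 8 - 5 = 3
  B^(n-1-k) = 5^2 mod 1009 = 25
  Delta = 3 * 25 mod 1009 = 75

Answer: 75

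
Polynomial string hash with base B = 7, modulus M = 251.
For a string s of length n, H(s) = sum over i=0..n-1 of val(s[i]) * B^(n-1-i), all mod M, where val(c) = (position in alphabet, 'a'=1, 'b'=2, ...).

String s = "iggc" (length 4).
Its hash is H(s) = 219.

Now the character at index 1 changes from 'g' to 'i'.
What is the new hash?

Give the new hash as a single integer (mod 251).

val('g') = 7, val('i') = 9
Position k = 1, exponent = n-1-k = 2
B^2 mod M = 7^2 mod 251 = 49
Delta = (9 - 7) * 49 mod 251 = 98
New hash = (219 + 98) mod 251 = 66

Answer: 66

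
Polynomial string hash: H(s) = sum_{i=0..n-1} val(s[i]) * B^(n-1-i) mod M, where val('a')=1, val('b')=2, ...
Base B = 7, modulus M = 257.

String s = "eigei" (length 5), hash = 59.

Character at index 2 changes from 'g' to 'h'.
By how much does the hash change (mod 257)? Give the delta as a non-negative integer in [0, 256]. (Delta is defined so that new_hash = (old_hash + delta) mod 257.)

Delta formula: (val(new) - val(old)) * B^(n-1-k) mod M
  val('h') - val('g') = 8 - 7 = 1
  B^(n-1-k) = 7^2 mod 257 = 49
  Delta = 1 * 49 mod 257 = 49

Answer: 49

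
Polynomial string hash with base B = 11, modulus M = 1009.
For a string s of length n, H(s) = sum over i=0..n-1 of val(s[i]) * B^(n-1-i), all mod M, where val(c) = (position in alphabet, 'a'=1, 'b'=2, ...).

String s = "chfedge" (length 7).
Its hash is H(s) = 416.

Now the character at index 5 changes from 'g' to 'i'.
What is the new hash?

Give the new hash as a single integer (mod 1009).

val('g') = 7, val('i') = 9
Position k = 5, exponent = n-1-k = 1
B^1 mod M = 11^1 mod 1009 = 11
Delta = (9 - 7) * 11 mod 1009 = 22
New hash = (416 + 22) mod 1009 = 438

Answer: 438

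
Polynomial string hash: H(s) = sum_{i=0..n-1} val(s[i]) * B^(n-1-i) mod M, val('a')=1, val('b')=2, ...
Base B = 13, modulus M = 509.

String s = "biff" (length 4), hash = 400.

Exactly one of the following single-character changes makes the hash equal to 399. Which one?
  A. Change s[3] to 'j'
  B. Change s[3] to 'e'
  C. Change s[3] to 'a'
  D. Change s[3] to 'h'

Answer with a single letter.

Answer: B

Derivation:
Option A: s[3]='f'->'j', delta=(10-6)*13^0 mod 509 = 4, hash=400+4 mod 509 = 404
Option B: s[3]='f'->'e', delta=(5-6)*13^0 mod 509 = 508, hash=400+508 mod 509 = 399 <-- target
Option C: s[3]='f'->'a', delta=(1-6)*13^0 mod 509 = 504, hash=400+504 mod 509 = 395
Option D: s[3]='f'->'h', delta=(8-6)*13^0 mod 509 = 2, hash=400+2 mod 509 = 402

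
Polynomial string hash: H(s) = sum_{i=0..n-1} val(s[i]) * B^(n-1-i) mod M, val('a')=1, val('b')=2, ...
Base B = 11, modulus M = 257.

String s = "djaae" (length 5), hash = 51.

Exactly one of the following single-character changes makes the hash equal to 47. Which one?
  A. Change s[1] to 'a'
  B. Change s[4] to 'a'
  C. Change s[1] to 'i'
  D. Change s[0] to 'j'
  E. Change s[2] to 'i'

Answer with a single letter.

Answer: B

Derivation:
Option A: s[1]='j'->'a', delta=(1-10)*11^3 mod 257 = 100, hash=51+100 mod 257 = 151
Option B: s[4]='e'->'a', delta=(1-5)*11^0 mod 257 = 253, hash=51+253 mod 257 = 47 <-- target
Option C: s[1]='j'->'i', delta=(9-10)*11^3 mod 257 = 211, hash=51+211 mod 257 = 5
Option D: s[0]='d'->'j', delta=(10-4)*11^4 mod 257 = 209, hash=51+209 mod 257 = 3
Option E: s[2]='a'->'i', delta=(9-1)*11^2 mod 257 = 197, hash=51+197 mod 257 = 248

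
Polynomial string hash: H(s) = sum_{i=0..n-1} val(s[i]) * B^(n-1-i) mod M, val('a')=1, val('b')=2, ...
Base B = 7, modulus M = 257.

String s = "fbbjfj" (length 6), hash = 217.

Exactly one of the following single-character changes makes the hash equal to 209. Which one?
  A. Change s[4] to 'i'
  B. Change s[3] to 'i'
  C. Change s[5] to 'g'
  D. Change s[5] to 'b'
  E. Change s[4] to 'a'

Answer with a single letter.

Option A: s[4]='f'->'i', delta=(9-6)*7^1 mod 257 = 21, hash=217+21 mod 257 = 238
Option B: s[3]='j'->'i', delta=(9-10)*7^2 mod 257 = 208, hash=217+208 mod 257 = 168
Option C: s[5]='j'->'g', delta=(7-10)*7^0 mod 257 = 254, hash=217+254 mod 257 = 214
Option D: s[5]='j'->'b', delta=(2-10)*7^0 mod 257 = 249, hash=217+249 mod 257 = 209 <-- target
Option E: s[4]='f'->'a', delta=(1-6)*7^1 mod 257 = 222, hash=217+222 mod 257 = 182

Answer: D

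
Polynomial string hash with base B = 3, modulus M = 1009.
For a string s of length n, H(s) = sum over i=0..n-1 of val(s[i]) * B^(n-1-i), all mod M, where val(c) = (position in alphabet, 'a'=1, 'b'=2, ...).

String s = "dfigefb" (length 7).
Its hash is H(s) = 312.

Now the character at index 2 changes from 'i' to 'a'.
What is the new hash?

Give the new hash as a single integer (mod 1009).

val('i') = 9, val('a') = 1
Position k = 2, exponent = n-1-k = 4
B^4 mod M = 3^4 mod 1009 = 81
Delta = (1 - 9) * 81 mod 1009 = 361
New hash = (312 + 361) mod 1009 = 673

Answer: 673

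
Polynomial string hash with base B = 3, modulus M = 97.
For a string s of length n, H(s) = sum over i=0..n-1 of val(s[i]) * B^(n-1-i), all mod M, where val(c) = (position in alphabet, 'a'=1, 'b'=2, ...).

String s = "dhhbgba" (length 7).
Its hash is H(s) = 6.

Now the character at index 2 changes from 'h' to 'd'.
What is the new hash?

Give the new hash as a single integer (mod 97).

Answer: 70

Derivation:
val('h') = 8, val('d') = 4
Position k = 2, exponent = n-1-k = 4
B^4 mod M = 3^4 mod 97 = 81
Delta = (4 - 8) * 81 mod 97 = 64
New hash = (6 + 64) mod 97 = 70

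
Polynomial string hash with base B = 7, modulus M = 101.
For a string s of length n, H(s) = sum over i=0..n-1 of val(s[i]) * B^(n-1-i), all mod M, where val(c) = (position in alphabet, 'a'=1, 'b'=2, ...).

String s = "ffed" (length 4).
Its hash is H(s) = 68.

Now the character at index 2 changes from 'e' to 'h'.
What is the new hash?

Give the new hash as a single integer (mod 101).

val('e') = 5, val('h') = 8
Position k = 2, exponent = n-1-k = 1
B^1 mod M = 7^1 mod 101 = 7
Delta = (8 - 5) * 7 mod 101 = 21
New hash = (68 + 21) mod 101 = 89

Answer: 89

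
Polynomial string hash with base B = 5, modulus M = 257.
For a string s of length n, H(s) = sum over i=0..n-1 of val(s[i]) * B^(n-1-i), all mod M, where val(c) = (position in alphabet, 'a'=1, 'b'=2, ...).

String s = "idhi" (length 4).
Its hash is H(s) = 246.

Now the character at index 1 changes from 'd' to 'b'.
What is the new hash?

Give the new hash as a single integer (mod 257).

Answer: 196

Derivation:
val('d') = 4, val('b') = 2
Position k = 1, exponent = n-1-k = 2
B^2 mod M = 5^2 mod 257 = 25
Delta = (2 - 4) * 25 mod 257 = 207
New hash = (246 + 207) mod 257 = 196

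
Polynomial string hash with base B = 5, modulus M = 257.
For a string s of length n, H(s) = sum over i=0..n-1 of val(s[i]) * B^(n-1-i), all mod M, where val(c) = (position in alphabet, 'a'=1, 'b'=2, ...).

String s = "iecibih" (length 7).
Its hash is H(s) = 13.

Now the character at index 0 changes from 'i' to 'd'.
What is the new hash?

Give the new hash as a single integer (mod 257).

val('i') = 9, val('d') = 4
Position k = 0, exponent = n-1-k = 6
B^6 mod M = 5^6 mod 257 = 205
Delta = (4 - 9) * 205 mod 257 = 3
New hash = (13 + 3) mod 257 = 16

Answer: 16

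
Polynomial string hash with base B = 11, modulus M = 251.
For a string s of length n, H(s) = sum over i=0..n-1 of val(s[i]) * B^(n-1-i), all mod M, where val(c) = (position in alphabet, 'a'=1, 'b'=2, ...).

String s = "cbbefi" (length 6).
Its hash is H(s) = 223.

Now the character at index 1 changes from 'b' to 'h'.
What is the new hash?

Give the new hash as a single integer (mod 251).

val('b') = 2, val('h') = 8
Position k = 1, exponent = n-1-k = 4
B^4 mod M = 11^4 mod 251 = 83
Delta = (8 - 2) * 83 mod 251 = 247
New hash = (223 + 247) mod 251 = 219

Answer: 219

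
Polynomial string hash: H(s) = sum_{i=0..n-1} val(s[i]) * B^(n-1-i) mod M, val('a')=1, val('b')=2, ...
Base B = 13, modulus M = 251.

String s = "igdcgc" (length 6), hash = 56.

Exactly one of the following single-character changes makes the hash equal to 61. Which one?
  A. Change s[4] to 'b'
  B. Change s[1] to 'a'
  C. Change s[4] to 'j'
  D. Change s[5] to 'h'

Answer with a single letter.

Option A: s[4]='g'->'b', delta=(2-7)*13^1 mod 251 = 186, hash=56+186 mod 251 = 242
Option B: s[1]='g'->'a', delta=(1-7)*13^4 mod 251 = 67, hash=56+67 mod 251 = 123
Option C: s[4]='g'->'j', delta=(10-7)*13^1 mod 251 = 39, hash=56+39 mod 251 = 95
Option D: s[5]='c'->'h', delta=(8-3)*13^0 mod 251 = 5, hash=56+5 mod 251 = 61 <-- target

Answer: D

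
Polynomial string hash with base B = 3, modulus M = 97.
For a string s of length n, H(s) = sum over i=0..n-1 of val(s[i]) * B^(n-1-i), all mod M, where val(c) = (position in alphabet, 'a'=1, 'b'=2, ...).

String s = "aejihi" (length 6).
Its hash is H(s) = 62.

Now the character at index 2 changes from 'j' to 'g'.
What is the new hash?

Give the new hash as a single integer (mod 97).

val('j') = 10, val('g') = 7
Position k = 2, exponent = n-1-k = 3
B^3 mod M = 3^3 mod 97 = 27
Delta = (7 - 10) * 27 mod 97 = 16
New hash = (62 + 16) mod 97 = 78

Answer: 78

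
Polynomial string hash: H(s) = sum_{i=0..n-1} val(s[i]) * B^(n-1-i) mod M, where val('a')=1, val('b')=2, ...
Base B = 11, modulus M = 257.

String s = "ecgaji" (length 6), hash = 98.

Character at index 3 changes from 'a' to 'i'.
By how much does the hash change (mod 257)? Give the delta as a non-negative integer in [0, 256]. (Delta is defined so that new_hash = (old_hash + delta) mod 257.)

Answer: 197

Derivation:
Delta formula: (val(new) - val(old)) * B^(n-1-k) mod M
  val('i') - val('a') = 9 - 1 = 8
  B^(n-1-k) = 11^2 mod 257 = 121
  Delta = 8 * 121 mod 257 = 197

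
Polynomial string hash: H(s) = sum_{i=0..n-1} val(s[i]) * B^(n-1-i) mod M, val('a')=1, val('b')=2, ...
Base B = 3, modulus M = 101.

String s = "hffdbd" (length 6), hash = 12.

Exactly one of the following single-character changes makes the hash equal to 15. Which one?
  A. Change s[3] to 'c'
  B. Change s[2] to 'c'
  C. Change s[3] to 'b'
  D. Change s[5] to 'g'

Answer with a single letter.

Answer: D

Derivation:
Option A: s[3]='d'->'c', delta=(3-4)*3^2 mod 101 = 92, hash=12+92 mod 101 = 3
Option B: s[2]='f'->'c', delta=(3-6)*3^3 mod 101 = 20, hash=12+20 mod 101 = 32
Option C: s[3]='d'->'b', delta=(2-4)*3^2 mod 101 = 83, hash=12+83 mod 101 = 95
Option D: s[5]='d'->'g', delta=(7-4)*3^0 mod 101 = 3, hash=12+3 mod 101 = 15 <-- target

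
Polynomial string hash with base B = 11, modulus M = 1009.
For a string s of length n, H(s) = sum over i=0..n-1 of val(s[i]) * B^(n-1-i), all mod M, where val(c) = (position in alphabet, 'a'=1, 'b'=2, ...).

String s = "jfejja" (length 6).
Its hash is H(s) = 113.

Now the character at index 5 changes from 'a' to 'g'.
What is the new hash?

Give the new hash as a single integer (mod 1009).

val('a') = 1, val('g') = 7
Position k = 5, exponent = n-1-k = 0
B^0 mod M = 11^0 mod 1009 = 1
Delta = (7 - 1) * 1 mod 1009 = 6
New hash = (113 + 6) mod 1009 = 119

Answer: 119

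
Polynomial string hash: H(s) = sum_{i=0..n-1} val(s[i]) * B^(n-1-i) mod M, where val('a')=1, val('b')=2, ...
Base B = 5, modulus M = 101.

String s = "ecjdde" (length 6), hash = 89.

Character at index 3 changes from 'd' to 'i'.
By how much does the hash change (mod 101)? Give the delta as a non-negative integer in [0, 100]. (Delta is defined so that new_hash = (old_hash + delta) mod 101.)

Delta formula: (val(new) - val(old)) * B^(n-1-k) mod M
  val('i') - val('d') = 9 - 4 = 5
  B^(n-1-k) = 5^2 mod 101 = 25
  Delta = 5 * 25 mod 101 = 24

Answer: 24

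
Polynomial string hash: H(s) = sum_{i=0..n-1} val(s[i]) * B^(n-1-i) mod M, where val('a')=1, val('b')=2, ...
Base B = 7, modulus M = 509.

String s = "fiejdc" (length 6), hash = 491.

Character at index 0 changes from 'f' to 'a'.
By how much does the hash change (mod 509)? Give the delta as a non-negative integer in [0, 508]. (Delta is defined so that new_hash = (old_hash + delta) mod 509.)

Answer: 459

Derivation:
Delta formula: (val(new) - val(old)) * B^(n-1-k) mod M
  val('a') - val('f') = 1 - 6 = -5
  B^(n-1-k) = 7^5 mod 509 = 10
  Delta = -5 * 10 mod 509 = 459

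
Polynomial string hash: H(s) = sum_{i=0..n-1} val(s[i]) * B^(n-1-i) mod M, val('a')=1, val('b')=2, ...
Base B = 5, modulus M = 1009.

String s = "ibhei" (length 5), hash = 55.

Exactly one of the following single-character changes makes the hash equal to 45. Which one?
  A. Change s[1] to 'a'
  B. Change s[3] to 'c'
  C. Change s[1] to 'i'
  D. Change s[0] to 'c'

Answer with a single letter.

Option A: s[1]='b'->'a', delta=(1-2)*5^3 mod 1009 = 884, hash=55+884 mod 1009 = 939
Option B: s[3]='e'->'c', delta=(3-5)*5^1 mod 1009 = 999, hash=55+999 mod 1009 = 45 <-- target
Option C: s[1]='b'->'i', delta=(9-2)*5^3 mod 1009 = 875, hash=55+875 mod 1009 = 930
Option D: s[0]='i'->'c', delta=(3-9)*5^4 mod 1009 = 286, hash=55+286 mod 1009 = 341

Answer: B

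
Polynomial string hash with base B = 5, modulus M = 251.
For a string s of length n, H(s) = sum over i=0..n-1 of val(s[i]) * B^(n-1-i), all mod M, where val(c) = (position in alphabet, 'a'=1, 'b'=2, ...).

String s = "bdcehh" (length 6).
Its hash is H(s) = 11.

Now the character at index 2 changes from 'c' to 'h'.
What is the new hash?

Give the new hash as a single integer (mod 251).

Answer: 134

Derivation:
val('c') = 3, val('h') = 8
Position k = 2, exponent = n-1-k = 3
B^3 mod M = 5^3 mod 251 = 125
Delta = (8 - 3) * 125 mod 251 = 123
New hash = (11 + 123) mod 251 = 134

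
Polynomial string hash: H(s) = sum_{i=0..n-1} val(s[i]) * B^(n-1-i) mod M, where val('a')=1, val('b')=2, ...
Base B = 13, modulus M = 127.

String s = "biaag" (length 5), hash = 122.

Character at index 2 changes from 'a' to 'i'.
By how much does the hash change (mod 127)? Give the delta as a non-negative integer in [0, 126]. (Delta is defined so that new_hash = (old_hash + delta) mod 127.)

Delta formula: (val(new) - val(old)) * B^(n-1-k) mod M
  val('i') - val('a') = 9 - 1 = 8
  B^(n-1-k) = 13^2 mod 127 = 42
  Delta = 8 * 42 mod 127 = 82

Answer: 82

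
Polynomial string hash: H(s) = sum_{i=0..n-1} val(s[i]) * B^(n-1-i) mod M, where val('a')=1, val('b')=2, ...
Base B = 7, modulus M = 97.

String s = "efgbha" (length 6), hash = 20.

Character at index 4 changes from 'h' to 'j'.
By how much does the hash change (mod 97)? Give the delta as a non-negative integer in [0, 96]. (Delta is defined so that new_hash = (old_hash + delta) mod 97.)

Answer: 14

Derivation:
Delta formula: (val(new) - val(old)) * B^(n-1-k) mod M
  val('j') - val('h') = 10 - 8 = 2
  B^(n-1-k) = 7^1 mod 97 = 7
  Delta = 2 * 7 mod 97 = 14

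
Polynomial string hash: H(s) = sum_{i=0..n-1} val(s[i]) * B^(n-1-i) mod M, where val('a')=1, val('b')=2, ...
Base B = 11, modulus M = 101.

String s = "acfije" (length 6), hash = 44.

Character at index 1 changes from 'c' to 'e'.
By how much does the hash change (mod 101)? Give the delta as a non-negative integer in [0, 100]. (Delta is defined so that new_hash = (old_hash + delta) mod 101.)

Answer: 93

Derivation:
Delta formula: (val(new) - val(old)) * B^(n-1-k) mod M
  val('e') - val('c') = 5 - 3 = 2
  B^(n-1-k) = 11^4 mod 101 = 97
  Delta = 2 * 97 mod 101 = 93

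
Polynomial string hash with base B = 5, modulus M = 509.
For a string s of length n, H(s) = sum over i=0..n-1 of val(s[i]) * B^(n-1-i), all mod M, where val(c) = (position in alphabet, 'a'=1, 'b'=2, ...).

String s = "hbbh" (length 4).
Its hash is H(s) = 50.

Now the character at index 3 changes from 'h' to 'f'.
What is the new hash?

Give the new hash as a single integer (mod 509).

val('h') = 8, val('f') = 6
Position k = 3, exponent = n-1-k = 0
B^0 mod M = 5^0 mod 509 = 1
Delta = (6 - 8) * 1 mod 509 = 507
New hash = (50 + 507) mod 509 = 48

Answer: 48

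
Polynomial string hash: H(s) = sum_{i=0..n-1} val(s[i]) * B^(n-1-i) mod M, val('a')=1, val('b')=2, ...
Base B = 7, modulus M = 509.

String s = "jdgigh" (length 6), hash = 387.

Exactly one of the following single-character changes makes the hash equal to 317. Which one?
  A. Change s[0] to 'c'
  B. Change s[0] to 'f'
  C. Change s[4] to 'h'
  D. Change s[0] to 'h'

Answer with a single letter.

Option A: s[0]='j'->'c', delta=(3-10)*7^5 mod 509 = 439, hash=387+439 mod 509 = 317 <-- target
Option B: s[0]='j'->'f', delta=(6-10)*7^5 mod 509 = 469, hash=387+469 mod 509 = 347
Option C: s[4]='g'->'h', delta=(8-7)*7^1 mod 509 = 7, hash=387+7 mod 509 = 394
Option D: s[0]='j'->'h', delta=(8-10)*7^5 mod 509 = 489, hash=387+489 mod 509 = 367

Answer: A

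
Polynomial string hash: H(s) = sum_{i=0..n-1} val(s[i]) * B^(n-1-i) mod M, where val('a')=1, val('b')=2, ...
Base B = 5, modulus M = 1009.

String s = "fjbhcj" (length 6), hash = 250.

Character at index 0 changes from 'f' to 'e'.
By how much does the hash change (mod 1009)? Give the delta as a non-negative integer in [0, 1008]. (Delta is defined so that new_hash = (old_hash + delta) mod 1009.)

Answer: 911

Derivation:
Delta formula: (val(new) - val(old)) * B^(n-1-k) mod M
  val('e') - val('f') = 5 - 6 = -1
  B^(n-1-k) = 5^5 mod 1009 = 98
  Delta = -1 * 98 mod 1009 = 911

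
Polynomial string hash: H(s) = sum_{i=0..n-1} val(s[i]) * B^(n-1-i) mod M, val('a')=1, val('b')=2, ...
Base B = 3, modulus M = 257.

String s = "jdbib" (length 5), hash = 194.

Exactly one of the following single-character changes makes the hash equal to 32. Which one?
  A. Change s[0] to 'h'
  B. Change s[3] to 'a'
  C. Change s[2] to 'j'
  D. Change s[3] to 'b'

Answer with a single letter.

Option A: s[0]='j'->'h', delta=(8-10)*3^4 mod 257 = 95, hash=194+95 mod 257 = 32 <-- target
Option B: s[3]='i'->'a', delta=(1-9)*3^1 mod 257 = 233, hash=194+233 mod 257 = 170
Option C: s[2]='b'->'j', delta=(10-2)*3^2 mod 257 = 72, hash=194+72 mod 257 = 9
Option D: s[3]='i'->'b', delta=(2-9)*3^1 mod 257 = 236, hash=194+236 mod 257 = 173

Answer: A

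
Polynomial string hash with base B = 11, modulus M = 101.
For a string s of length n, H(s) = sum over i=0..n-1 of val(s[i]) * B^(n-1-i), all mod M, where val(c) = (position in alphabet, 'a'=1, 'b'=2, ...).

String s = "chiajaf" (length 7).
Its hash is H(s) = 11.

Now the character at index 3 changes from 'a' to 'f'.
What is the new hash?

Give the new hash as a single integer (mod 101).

Answer: 0

Derivation:
val('a') = 1, val('f') = 6
Position k = 3, exponent = n-1-k = 3
B^3 mod M = 11^3 mod 101 = 18
Delta = (6 - 1) * 18 mod 101 = 90
New hash = (11 + 90) mod 101 = 0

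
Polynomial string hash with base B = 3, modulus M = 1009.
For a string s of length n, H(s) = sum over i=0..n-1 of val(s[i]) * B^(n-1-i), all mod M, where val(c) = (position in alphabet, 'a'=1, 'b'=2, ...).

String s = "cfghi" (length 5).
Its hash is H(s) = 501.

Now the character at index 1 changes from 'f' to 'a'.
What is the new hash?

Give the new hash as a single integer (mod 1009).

val('f') = 6, val('a') = 1
Position k = 1, exponent = n-1-k = 3
B^3 mod M = 3^3 mod 1009 = 27
Delta = (1 - 6) * 27 mod 1009 = 874
New hash = (501 + 874) mod 1009 = 366

Answer: 366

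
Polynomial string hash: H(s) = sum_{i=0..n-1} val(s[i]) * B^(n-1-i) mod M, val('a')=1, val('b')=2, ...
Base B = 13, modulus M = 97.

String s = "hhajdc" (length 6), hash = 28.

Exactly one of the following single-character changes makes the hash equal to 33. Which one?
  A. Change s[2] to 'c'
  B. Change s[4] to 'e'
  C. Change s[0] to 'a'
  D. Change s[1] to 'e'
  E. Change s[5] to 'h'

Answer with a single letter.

Answer: E

Derivation:
Option A: s[2]='a'->'c', delta=(3-1)*13^3 mod 97 = 29, hash=28+29 mod 97 = 57
Option B: s[4]='d'->'e', delta=(5-4)*13^1 mod 97 = 13, hash=28+13 mod 97 = 41
Option C: s[0]='h'->'a', delta=(1-8)*13^5 mod 97 = 64, hash=28+64 mod 97 = 92
Option D: s[1]='h'->'e', delta=(5-8)*13^4 mod 97 = 65, hash=28+65 mod 97 = 93
Option E: s[5]='c'->'h', delta=(8-3)*13^0 mod 97 = 5, hash=28+5 mod 97 = 33 <-- target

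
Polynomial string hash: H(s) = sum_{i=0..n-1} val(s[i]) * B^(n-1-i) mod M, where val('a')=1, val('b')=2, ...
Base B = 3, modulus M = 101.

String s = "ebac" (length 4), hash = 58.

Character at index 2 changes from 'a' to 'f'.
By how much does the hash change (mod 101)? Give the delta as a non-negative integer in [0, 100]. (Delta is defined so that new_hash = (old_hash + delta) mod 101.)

Answer: 15

Derivation:
Delta formula: (val(new) - val(old)) * B^(n-1-k) mod M
  val('f') - val('a') = 6 - 1 = 5
  B^(n-1-k) = 3^1 mod 101 = 3
  Delta = 5 * 3 mod 101 = 15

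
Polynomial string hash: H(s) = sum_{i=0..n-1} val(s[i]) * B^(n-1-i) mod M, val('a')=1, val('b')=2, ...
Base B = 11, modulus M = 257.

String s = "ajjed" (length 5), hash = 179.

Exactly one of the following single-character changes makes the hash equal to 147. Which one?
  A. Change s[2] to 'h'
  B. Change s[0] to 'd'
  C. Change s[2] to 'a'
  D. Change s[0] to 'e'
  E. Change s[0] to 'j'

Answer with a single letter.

Answer: D

Derivation:
Option A: s[2]='j'->'h', delta=(8-10)*11^2 mod 257 = 15, hash=179+15 mod 257 = 194
Option B: s[0]='a'->'d', delta=(4-1)*11^4 mod 257 = 233, hash=179+233 mod 257 = 155
Option C: s[2]='j'->'a', delta=(1-10)*11^2 mod 257 = 196, hash=179+196 mod 257 = 118
Option D: s[0]='a'->'e', delta=(5-1)*11^4 mod 257 = 225, hash=179+225 mod 257 = 147 <-- target
Option E: s[0]='a'->'j', delta=(10-1)*11^4 mod 257 = 185, hash=179+185 mod 257 = 107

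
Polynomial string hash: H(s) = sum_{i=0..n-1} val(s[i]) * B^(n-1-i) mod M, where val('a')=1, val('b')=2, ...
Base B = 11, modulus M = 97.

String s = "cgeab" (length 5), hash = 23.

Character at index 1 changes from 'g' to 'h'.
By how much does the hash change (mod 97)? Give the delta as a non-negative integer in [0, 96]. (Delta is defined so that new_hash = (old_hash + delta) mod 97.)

Answer: 70

Derivation:
Delta formula: (val(new) - val(old)) * B^(n-1-k) mod M
  val('h') - val('g') = 8 - 7 = 1
  B^(n-1-k) = 11^3 mod 97 = 70
  Delta = 1 * 70 mod 97 = 70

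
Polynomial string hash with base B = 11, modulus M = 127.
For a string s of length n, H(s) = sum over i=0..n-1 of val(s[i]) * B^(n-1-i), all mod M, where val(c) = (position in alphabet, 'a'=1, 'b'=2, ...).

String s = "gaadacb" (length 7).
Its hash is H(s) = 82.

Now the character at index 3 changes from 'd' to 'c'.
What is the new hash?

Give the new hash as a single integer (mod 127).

val('d') = 4, val('c') = 3
Position k = 3, exponent = n-1-k = 3
B^3 mod M = 11^3 mod 127 = 61
Delta = (3 - 4) * 61 mod 127 = 66
New hash = (82 + 66) mod 127 = 21

Answer: 21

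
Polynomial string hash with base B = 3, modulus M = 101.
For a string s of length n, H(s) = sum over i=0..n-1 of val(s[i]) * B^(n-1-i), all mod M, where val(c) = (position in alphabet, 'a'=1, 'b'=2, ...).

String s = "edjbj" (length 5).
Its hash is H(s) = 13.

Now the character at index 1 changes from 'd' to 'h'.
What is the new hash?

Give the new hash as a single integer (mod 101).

Answer: 20

Derivation:
val('d') = 4, val('h') = 8
Position k = 1, exponent = n-1-k = 3
B^3 mod M = 3^3 mod 101 = 27
Delta = (8 - 4) * 27 mod 101 = 7
New hash = (13 + 7) mod 101 = 20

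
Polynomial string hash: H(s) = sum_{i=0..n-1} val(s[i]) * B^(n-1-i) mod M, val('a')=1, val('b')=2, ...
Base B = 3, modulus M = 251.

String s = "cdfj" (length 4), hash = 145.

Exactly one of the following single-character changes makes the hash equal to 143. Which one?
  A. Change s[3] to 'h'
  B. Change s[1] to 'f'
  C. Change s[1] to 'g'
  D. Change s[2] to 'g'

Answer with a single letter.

Answer: A

Derivation:
Option A: s[3]='j'->'h', delta=(8-10)*3^0 mod 251 = 249, hash=145+249 mod 251 = 143 <-- target
Option B: s[1]='d'->'f', delta=(6-4)*3^2 mod 251 = 18, hash=145+18 mod 251 = 163
Option C: s[1]='d'->'g', delta=(7-4)*3^2 mod 251 = 27, hash=145+27 mod 251 = 172
Option D: s[2]='f'->'g', delta=(7-6)*3^1 mod 251 = 3, hash=145+3 mod 251 = 148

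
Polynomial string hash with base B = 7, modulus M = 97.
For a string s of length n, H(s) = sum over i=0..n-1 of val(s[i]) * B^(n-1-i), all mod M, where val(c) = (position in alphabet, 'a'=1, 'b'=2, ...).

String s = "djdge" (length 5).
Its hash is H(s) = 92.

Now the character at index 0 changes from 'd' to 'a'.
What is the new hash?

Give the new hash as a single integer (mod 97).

Answer: 67

Derivation:
val('d') = 4, val('a') = 1
Position k = 0, exponent = n-1-k = 4
B^4 mod M = 7^4 mod 97 = 73
Delta = (1 - 4) * 73 mod 97 = 72
New hash = (92 + 72) mod 97 = 67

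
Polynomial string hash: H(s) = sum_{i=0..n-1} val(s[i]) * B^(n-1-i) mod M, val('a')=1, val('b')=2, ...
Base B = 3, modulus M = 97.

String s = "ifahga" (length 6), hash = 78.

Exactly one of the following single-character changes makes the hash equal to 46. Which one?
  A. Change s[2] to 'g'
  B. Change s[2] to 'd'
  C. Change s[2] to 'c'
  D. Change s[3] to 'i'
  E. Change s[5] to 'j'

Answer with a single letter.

Option A: s[2]='a'->'g', delta=(7-1)*3^3 mod 97 = 65, hash=78+65 mod 97 = 46 <-- target
Option B: s[2]='a'->'d', delta=(4-1)*3^3 mod 97 = 81, hash=78+81 mod 97 = 62
Option C: s[2]='a'->'c', delta=(3-1)*3^3 mod 97 = 54, hash=78+54 mod 97 = 35
Option D: s[3]='h'->'i', delta=(9-8)*3^2 mod 97 = 9, hash=78+9 mod 97 = 87
Option E: s[5]='a'->'j', delta=(10-1)*3^0 mod 97 = 9, hash=78+9 mod 97 = 87

Answer: A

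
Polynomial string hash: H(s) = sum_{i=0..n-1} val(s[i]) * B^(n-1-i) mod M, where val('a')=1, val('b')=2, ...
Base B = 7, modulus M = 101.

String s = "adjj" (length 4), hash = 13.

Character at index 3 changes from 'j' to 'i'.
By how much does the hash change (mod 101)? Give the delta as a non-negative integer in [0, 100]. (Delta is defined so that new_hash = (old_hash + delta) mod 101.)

Delta formula: (val(new) - val(old)) * B^(n-1-k) mod M
  val('i') - val('j') = 9 - 10 = -1
  B^(n-1-k) = 7^0 mod 101 = 1
  Delta = -1 * 1 mod 101 = 100

Answer: 100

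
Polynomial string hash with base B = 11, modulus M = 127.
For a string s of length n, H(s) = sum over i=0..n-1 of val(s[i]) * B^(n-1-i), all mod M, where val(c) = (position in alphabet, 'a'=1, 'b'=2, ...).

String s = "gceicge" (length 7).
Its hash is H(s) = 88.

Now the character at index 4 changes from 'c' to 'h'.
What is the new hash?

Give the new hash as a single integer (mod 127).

Answer: 58

Derivation:
val('c') = 3, val('h') = 8
Position k = 4, exponent = n-1-k = 2
B^2 mod M = 11^2 mod 127 = 121
Delta = (8 - 3) * 121 mod 127 = 97
New hash = (88 + 97) mod 127 = 58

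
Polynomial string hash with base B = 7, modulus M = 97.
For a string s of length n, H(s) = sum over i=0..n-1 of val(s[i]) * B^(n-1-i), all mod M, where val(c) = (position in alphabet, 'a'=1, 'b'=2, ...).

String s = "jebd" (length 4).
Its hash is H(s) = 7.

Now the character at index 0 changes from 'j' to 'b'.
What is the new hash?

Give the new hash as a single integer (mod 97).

Answer: 76

Derivation:
val('j') = 10, val('b') = 2
Position k = 0, exponent = n-1-k = 3
B^3 mod M = 7^3 mod 97 = 52
Delta = (2 - 10) * 52 mod 97 = 69
New hash = (7 + 69) mod 97 = 76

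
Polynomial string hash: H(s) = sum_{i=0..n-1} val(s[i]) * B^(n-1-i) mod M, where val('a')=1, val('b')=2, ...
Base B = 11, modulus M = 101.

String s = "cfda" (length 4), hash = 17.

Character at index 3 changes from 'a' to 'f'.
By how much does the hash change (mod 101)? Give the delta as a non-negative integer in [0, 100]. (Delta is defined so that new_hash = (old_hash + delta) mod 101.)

Answer: 5

Derivation:
Delta formula: (val(new) - val(old)) * B^(n-1-k) mod M
  val('f') - val('a') = 6 - 1 = 5
  B^(n-1-k) = 11^0 mod 101 = 1
  Delta = 5 * 1 mod 101 = 5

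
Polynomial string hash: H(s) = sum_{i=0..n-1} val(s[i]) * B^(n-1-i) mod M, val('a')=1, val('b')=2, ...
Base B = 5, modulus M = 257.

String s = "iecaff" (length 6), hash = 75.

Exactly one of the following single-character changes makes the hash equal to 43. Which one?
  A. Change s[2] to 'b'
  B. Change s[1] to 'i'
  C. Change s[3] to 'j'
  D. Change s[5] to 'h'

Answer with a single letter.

Option A: s[2]='c'->'b', delta=(2-3)*5^3 mod 257 = 132, hash=75+132 mod 257 = 207
Option B: s[1]='e'->'i', delta=(9-5)*5^4 mod 257 = 187, hash=75+187 mod 257 = 5
Option C: s[3]='a'->'j', delta=(10-1)*5^2 mod 257 = 225, hash=75+225 mod 257 = 43 <-- target
Option D: s[5]='f'->'h', delta=(8-6)*5^0 mod 257 = 2, hash=75+2 mod 257 = 77

Answer: C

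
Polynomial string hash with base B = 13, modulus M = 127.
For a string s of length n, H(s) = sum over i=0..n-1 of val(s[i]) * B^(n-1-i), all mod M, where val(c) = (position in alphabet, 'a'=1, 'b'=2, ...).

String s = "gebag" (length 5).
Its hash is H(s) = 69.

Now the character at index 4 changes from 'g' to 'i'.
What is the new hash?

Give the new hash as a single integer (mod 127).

val('g') = 7, val('i') = 9
Position k = 4, exponent = n-1-k = 0
B^0 mod M = 13^0 mod 127 = 1
Delta = (9 - 7) * 1 mod 127 = 2
New hash = (69 + 2) mod 127 = 71

Answer: 71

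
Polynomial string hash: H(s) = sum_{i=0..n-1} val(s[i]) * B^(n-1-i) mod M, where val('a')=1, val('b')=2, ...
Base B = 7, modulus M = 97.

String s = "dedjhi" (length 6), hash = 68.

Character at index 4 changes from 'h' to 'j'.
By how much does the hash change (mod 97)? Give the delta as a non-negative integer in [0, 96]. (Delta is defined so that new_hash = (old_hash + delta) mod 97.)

Answer: 14

Derivation:
Delta formula: (val(new) - val(old)) * B^(n-1-k) mod M
  val('j') - val('h') = 10 - 8 = 2
  B^(n-1-k) = 7^1 mod 97 = 7
  Delta = 2 * 7 mod 97 = 14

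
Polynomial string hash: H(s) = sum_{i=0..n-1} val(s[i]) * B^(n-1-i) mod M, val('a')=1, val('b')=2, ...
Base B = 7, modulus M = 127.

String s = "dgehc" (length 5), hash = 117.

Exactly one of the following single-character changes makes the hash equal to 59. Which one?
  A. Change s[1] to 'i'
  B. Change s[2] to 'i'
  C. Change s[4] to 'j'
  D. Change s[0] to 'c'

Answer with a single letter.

Option A: s[1]='g'->'i', delta=(9-7)*7^3 mod 127 = 51, hash=117+51 mod 127 = 41
Option B: s[2]='e'->'i', delta=(9-5)*7^2 mod 127 = 69, hash=117+69 mod 127 = 59 <-- target
Option C: s[4]='c'->'j', delta=(10-3)*7^0 mod 127 = 7, hash=117+7 mod 127 = 124
Option D: s[0]='d'->'c', delta=(3-4)*7^4 mod 127 = 12, hash=117+12 mod 127 = 2

Answer: B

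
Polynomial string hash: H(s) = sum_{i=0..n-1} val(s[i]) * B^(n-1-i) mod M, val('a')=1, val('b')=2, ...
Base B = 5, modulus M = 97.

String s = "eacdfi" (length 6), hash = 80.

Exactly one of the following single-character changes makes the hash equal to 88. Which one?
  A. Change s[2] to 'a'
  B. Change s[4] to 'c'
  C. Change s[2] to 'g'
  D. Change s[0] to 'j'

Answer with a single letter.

Answer: D

Derivation:
Option A: s[2]='c'->'a', delta=(1-3)*5^3 mod 97 = 41, hash=80+41 mod 97 = 24
Option B: s[4]='f'->'c', delta=(3-6)*5^1 mod 97 = 82, hash=80+82 mod 97 = 65
Option C: s[2]='c'->'g', delta=(7-3)*5^3 mod 97 = 15, hash=80+15 mod 97 = 95
Option D: s[0]='e'->'j', delta=(10-5)*5^5 mod 97 = 8, hash=80+8 mod 97 = 88 <-- target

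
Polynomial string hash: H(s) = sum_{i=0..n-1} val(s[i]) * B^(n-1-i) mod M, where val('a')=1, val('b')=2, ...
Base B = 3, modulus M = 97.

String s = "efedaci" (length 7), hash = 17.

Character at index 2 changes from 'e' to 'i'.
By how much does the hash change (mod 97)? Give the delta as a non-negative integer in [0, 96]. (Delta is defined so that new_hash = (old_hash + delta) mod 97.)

Delta formula: (val(new) - val(old)) * B^(n-1-k) mod M
  val('i') - val('e') = 9 - 5 = 4
  B^(n-1-k) = 3^4 mod 97 = 81
  Delta = 4 * 81 mod 97 = 33

Answer: 33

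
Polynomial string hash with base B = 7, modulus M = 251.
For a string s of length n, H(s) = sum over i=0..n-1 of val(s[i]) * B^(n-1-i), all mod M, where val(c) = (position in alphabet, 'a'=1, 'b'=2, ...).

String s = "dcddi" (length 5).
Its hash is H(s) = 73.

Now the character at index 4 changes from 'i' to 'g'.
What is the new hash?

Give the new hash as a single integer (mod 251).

val('i') = 9, val('g') = 7
Position k = 4, exponent = n-1-k = 0
B^0 mod M = 7^0 mod 251 = 1
Delta = (7 - 9) * 1 mod 251 = 249
New hash = (73 + 249) mod 251 = 71

Answer: 71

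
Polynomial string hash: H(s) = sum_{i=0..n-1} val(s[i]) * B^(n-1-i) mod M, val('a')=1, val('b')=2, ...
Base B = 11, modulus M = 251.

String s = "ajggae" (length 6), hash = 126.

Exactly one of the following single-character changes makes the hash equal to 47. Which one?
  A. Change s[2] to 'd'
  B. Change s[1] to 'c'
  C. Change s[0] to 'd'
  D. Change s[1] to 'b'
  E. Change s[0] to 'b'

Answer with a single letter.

Answer: B

Derivation:
Option A: s[2]='g'->'d', delta=(4-7)*11^3 mod 251 = 23, hash=126+23 mod 251 = 149
Option B: s[1]='j'->'c', delta=(3-10)*11^4 mod 251 = 172, hash=126+172 mod 251 = 47 <-- target
Option C: s[0]='a'->'d', delta=(4-1)*11^5 mod 251 = 229, hash=126+229 mod 251 = 104
Option D: s[1]='j'->'b', delta=(2-10)*11^4 mod 251 = 89, hash=126+89 mod 251 = 215
Option E: s[0]='a'->'b', delta=(2-1)*11^5 mod 251 = 160, hash=126+160 mod 251 = 35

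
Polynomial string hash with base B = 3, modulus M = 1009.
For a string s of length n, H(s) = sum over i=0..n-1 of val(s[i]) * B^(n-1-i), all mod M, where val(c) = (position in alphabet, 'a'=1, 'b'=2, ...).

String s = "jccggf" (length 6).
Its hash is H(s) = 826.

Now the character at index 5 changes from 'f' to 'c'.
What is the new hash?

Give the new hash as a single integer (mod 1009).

val('f') = 6, val('c') = 3
Position k = 5, exponent = n-1-k = 0
B^0 mod M = 3^0 mod 1009 = 1
Delta = (3 - 6) * 1 mod 1009 = 1006
New hash = (826 + 1006) mod 1009 = 823

Answer: 823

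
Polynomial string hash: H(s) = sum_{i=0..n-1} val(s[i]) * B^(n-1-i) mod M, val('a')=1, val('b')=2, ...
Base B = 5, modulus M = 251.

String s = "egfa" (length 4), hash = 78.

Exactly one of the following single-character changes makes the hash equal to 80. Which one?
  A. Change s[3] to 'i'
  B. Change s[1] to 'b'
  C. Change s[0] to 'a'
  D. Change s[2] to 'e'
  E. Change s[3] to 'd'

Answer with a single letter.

Answer: C

Derivation:
Option A: s[3]='a'->'i', delta=(9-1)*5^0 mod 251 = 8, hash=78+8 mod 251 = 86
Option B: s[1]='g'->'b', delta=(2-7)*5^2 mod 251 = 126, hash=78+126 mod 251 = 204
Option C: s[0]='e'->'a', delta=(1-5)*5^3 mod 251 = 2, hash=78+2 mod 251 = 80 <-- target
Option D: s[2]='f'->'e', delta=(5-6)*5^1 mod 251 = 246, hash=78+246 mod 251 = 73
Option E: s[3]='a'->'d', delta=(4-1)*5^0 mod 251 = 3, hash=78+3 mod 251 = 81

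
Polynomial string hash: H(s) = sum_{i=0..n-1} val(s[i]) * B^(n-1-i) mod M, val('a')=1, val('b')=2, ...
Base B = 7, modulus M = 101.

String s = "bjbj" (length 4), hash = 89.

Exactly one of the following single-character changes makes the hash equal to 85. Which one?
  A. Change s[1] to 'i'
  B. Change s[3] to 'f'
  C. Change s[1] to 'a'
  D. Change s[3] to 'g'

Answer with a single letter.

Answer: B

Derivation:
Option A: s[1]='j'->'i', delta=(9-10)*7^2 mod 101 = 52, hash=89+52 mod 101 = 40
Option B: s[3]='j'->'f', delta=(6-10)*7^0 mod 101 = 97, hash=89+97 mod 101 = 85 <-- target
Option C: s[1]='j'->'a', delta=(1-10)*7^2 mod 101 = 64, hash=89+64 mod 101 = 52
Option D: s[3]='j'->'g', delta=(7-10)*7^0 mod 101 = 98, hash=89+98 mod 101 = 86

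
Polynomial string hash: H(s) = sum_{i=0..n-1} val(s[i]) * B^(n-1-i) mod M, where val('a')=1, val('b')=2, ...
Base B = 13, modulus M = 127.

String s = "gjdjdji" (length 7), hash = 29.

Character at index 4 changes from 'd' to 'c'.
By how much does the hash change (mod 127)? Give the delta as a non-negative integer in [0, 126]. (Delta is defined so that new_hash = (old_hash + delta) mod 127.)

Delta formula: (val(new) - val(old)) * B^(n-1-k) mod M
  val('c') - val('d') = 3 - 4 = -1
  B^(n-1-k) = 13^2 mod 127 = 42
  Delta = -1 * 42 mod 127 = 85

Answer: 85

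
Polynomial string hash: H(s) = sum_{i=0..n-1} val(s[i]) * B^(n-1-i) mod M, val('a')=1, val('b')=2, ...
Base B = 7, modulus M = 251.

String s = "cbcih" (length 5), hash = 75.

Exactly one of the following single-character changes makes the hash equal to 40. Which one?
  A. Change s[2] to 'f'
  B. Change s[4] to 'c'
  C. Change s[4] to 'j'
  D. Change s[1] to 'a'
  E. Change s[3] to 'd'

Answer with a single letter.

Answer: E

Derivation:
Option A: s[2]='c'->'f', delta=(6-3)*7^2 mod 251 = 147, hash=75+147 mod 251 = 222
Option B: s[4]='h'->'c', delta=(3-8)*7^0 mod 251 = 246, hash=75+246 mod 251 = 70
Option C: s[4]='h'->'j', delta=(10-8)*7^0 mod 251 = 2, hash=75+2 mod 251 = 77
Option D: s[1]='b'->'a', delta=(1-2)*7^3 mod 251 = 159, hash=75+159 mod 251 = 234
Option E: s[3]='i'->'d', delta=(4-9)*7^1 mod 251 = 216, hash=75+216 mod 251 = 40 <-- target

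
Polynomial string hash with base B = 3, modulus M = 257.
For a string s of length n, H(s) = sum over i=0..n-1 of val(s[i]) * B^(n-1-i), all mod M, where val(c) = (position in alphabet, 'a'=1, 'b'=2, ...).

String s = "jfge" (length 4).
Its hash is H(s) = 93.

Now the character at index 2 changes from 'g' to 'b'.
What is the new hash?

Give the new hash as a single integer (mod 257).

val('g') = 7, val('b') = 2
Position k = 2, exponent = n-1-k = 1
B^1 mod M = 3^1 mod 257 = 3
Delta = (2 - 7) * 3 mod 257 = 242
New hash = (93 + 242) mod 257 = 78

Answer: 78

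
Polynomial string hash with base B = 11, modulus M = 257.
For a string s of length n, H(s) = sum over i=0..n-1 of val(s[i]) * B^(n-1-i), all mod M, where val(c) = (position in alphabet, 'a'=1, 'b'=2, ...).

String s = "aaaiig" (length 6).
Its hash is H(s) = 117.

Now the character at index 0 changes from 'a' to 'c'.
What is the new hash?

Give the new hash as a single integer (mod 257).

val('a') = 1, val('c') = 3
Position k = 0, exponent = n-1-k = 5
B^5 mod M = 11^5 mod 257 = 169
Delta = (3 - 1) * 169 mod 257 = 81
New hash = (117 + 81) mod 257 = 198

Answer: 198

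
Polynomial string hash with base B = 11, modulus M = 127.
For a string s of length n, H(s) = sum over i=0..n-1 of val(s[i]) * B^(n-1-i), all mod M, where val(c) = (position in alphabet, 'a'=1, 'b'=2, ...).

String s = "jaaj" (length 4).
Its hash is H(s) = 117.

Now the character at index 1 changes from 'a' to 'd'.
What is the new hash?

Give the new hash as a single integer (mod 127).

val('a') = 1, val('d') = 4
Position k = 1, exponent = n-1-k = 2
B^2 mod M = 11^2 mod 127 = 121
Delta = (4 - 1) * 121 mod 127 = 109
New hash = (117 + 109) mod 127 = 99

Answer: 99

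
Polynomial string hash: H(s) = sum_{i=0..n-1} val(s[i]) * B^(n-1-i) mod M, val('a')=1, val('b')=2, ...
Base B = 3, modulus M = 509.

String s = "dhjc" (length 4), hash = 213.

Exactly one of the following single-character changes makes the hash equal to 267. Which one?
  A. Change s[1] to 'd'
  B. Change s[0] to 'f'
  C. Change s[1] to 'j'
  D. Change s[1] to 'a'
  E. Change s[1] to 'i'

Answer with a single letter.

Option A: s[1]='h'->'d', delta=(4-8)*3^2 mod 509 = 473, hash=213+473 mod 509 = 177
Option B: s[0]='d'->'f', delta=(6-4)*3^3 mod 509 = 54, hash=213+54 mod 509 = 267 <-- target
Option C: s[1]='h'->'j', delta=(10-8)*3^2 mod 509 = 18, hash=213+18 mod 509 = 231
Option D: s[1]='h'->'a', delta=(1-8)*3^2 mod 509 = 446, hash=213+446 mod 509 = 150
Option E: s[1]='h'->'i', delta=(9-8)*3^2 mod 509 = 9, hash=213+9 mod 509 = 222

Answer: B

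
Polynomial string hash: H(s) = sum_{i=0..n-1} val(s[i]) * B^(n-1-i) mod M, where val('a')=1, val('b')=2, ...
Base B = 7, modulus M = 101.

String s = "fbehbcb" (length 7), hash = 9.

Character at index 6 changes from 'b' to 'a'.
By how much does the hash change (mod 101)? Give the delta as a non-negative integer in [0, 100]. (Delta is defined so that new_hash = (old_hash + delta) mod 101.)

Answer: 100

Derivation:
Delta formula: (val(new) - val(old)) * B^(n-1-k) mod M
  val('a') - val('b') = 1 - 2 = -1
  B^(n-1-k) = 7^0 mod 101 = 1
  Delta = -1 * 1 mod 101 = 100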